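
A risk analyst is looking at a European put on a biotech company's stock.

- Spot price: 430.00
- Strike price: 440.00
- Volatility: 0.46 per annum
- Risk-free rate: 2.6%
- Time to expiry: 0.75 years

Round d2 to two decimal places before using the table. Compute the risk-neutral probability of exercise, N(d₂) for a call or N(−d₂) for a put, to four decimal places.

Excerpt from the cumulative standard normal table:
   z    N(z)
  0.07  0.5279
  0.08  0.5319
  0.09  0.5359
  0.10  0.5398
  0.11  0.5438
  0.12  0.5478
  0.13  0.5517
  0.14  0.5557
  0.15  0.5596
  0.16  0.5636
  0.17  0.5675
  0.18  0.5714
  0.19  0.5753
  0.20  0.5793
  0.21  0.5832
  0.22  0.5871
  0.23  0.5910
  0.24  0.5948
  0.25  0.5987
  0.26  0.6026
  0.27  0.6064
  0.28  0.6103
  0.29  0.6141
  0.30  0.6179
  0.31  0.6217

0.5832

T = 0.75;  σ√T = 0.3984
d₁ = [ln(430/440) + (0.026 + 0.46²/2)·0.75] / 0.3984 = [-0.0230 + 0.0988] / 0.3984 = 0.1904 ≈ 0.19
d₂ = d₁ − σ√T = 0.1904 − 0.3984 = -0.2079 ≈ -0.21
Pr(exercise) under Q = N(−d₂) = N(0.21) = 0.5832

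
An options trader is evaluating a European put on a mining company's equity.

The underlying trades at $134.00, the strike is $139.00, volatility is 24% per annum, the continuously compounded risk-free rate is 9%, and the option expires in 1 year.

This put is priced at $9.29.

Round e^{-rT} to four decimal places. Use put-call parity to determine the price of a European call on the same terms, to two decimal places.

e^(−rT) = e^(−0.09·1) = 0.9139
Put-call parity: C − P = S − K·e^(−rT) = 134 − 139·0.9139 = 134 − 127.0321 = 6.9679
C = P + (C − P) = 9.29 + (6.9679) = 16.2579

$16.26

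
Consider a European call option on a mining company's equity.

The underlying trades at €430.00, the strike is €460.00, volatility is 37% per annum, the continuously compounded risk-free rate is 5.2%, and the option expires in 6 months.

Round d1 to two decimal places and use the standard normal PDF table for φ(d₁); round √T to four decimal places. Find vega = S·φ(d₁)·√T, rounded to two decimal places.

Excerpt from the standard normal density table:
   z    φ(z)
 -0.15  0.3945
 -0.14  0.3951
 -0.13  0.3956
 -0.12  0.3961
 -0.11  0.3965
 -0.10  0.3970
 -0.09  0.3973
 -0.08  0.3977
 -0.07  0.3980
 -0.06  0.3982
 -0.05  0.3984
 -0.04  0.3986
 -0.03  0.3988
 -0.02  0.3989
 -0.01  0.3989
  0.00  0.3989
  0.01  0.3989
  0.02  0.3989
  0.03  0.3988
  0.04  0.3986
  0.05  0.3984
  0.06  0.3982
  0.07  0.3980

121.26

σ√T = 0.37·√0.5 = 0.2616
ln(S/K) + (r + σ²/2)T = ln(430/460) + (0.052 + 0.37²/2)·0.5 = -0.0674 + 0.0602 = -0.0072
d₁ = -0.0072 / 0.2616 = -0.0276 ⇒ -0.03
√T = √0.5 = 0.7071
φ(d₁) = φ(-0.03) = 0.3988
vega = S·φ(d₁)·√T = 430·0.3988·0.7071 = 121.2563
(The put has the same vega.)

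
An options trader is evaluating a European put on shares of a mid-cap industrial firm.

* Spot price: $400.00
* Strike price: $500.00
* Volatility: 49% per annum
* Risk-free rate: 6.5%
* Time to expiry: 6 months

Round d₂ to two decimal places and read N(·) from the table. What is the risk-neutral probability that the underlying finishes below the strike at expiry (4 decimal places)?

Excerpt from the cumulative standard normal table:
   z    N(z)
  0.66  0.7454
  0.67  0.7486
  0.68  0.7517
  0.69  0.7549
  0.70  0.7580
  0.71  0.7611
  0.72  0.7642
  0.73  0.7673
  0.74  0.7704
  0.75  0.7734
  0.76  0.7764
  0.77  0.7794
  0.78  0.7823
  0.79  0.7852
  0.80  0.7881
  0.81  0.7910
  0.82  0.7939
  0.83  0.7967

σ√T = 0.49·√0.5 = 0.3465
ln(S/K) + (r + σ²/2)T = ln(400/500) + (0.065 + 0.49²/2)·0.5 = -0.2231 + 0.0925 = -0.1306
d₁ = -0.1306 / 0.3465 = -0.3770 which rounds to -0.38
d₂ = d₁ − σ√T = -0.3770 − 0.3465 = -0.7235 which rounds to -0.72
Risk-neutral Pr[S_T < K] = N(−d₂) = N(0.72) = 0.7642

0.7642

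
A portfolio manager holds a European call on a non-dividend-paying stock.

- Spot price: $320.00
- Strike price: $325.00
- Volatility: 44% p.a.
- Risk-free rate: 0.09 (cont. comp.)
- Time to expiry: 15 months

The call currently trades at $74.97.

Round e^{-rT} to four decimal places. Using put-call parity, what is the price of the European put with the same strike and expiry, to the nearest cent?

exp(−rT) = exp(−0.09·1.25) = 0.8936
Put-call parity: C − P = S − K·e^(−rT) = 320 − 325·0.8936 = 320 − 290.4200 = 29.5800
P = C − (C − P) = 74.97 − (29.5800) = 45.3900

$45.39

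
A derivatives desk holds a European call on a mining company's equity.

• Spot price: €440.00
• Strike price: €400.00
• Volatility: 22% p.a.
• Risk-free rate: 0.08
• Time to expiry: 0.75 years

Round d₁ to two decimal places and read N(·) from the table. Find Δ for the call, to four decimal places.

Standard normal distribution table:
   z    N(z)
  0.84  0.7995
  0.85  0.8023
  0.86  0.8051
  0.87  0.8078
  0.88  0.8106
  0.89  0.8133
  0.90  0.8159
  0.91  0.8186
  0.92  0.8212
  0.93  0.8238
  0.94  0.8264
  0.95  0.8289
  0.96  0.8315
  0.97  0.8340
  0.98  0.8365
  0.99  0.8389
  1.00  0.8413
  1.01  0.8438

σ√T = 0.22 × 0.8660 = 0.1905
d₁ = [ln(440/400) + (0.08 + 0.22²/2)·0.75] / 0.1905 = [0.0953 + 0.0781] / 0.1905 = 0.9104 → 0.91
N(d₁) = N(0.91) = 0.8186
Δ_call = N(d₁) = 0.8186

0.8186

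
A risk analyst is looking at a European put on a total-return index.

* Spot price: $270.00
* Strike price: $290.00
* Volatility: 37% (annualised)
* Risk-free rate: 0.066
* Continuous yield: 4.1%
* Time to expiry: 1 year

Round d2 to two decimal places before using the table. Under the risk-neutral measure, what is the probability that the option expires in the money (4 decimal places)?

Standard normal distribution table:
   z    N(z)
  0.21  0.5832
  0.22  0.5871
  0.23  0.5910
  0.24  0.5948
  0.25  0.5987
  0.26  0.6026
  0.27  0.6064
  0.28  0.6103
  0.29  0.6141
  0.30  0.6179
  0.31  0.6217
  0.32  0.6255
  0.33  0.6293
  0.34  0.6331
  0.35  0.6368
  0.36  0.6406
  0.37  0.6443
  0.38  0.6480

0.6217

σ√T = 0.37·√1 = 0.3700
d₁ = [ln(270/290) + (0.066 − 0.041 + 0.37²/2)·1] / 0.3700 = [-0.0715 + 0.0935] / 0.3700 = 0.0594 which rounds to 0.06
d₂ = d₁ − σ√T = 0.0594 − 0.3700 = -0.3106 which rounds to -0.31
Pr(exercise) under Q = N(−d₂) = N(0.31) = 0.6217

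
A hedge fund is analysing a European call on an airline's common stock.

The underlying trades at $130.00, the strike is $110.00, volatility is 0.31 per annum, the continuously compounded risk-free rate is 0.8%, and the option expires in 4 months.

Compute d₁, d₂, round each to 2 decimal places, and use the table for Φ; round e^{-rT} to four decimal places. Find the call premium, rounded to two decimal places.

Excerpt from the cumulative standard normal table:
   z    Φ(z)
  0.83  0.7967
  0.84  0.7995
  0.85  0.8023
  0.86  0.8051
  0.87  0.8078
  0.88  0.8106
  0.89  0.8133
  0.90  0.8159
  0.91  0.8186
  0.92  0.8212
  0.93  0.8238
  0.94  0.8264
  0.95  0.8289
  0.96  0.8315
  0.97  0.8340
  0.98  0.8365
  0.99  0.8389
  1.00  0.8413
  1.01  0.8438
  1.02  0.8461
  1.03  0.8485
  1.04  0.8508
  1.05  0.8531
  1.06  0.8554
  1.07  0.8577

$22.28

σ√T = 0.31 × 0.5774 = 0.1790
ln(S/K) + (r + σ²/2)T = ln(130/110) + (0.008 + 0.31²/2)·0.3333 = 0.1671 + 0.0187 = 0.1857
d₁ = 0.1857 / 0.1790 = 1.0378 ≈ 1.04
d₂ = d₁ − σ√T = 1.0378 − 0.1790 = 0.8588 ≈ 0.86
e^(−rT) = e^(−0.008·0.3333) = 0.9973
C = 130·N(1.04) − 110·0.9973·N(0.86) = 130·0.8508 − 110·0.9973·0.8051 = 110.6040 − 88.3219 = 22.2821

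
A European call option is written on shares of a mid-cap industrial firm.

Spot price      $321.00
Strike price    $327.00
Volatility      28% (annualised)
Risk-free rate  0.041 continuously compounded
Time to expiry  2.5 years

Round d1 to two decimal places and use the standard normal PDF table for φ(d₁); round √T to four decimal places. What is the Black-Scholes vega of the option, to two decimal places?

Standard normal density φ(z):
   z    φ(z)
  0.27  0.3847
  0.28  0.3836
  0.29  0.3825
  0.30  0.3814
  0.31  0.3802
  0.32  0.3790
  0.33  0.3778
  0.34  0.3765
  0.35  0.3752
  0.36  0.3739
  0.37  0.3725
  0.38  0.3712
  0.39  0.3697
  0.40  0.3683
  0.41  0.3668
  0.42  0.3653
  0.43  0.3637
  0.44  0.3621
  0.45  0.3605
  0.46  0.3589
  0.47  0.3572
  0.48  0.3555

186.16

σ√T = 0.28 × 1.5811 = 0.4427
ln(S/K) + (r + σ²/2)T = ln(321/327) + (0.041 + 0.28²/2)·2.5 = -0.0185 + 0.2005 = 0.1820
d₁ = 0.1820 / 0.4427 = 0.4111 which rounds to 0.41
√T = √2.5 = 1.5811
φ(d₁) = φ(0.41) = 0.3668
vega = S·φ(d₁)·√T = 321·0.3668·1.5811 = 186.1631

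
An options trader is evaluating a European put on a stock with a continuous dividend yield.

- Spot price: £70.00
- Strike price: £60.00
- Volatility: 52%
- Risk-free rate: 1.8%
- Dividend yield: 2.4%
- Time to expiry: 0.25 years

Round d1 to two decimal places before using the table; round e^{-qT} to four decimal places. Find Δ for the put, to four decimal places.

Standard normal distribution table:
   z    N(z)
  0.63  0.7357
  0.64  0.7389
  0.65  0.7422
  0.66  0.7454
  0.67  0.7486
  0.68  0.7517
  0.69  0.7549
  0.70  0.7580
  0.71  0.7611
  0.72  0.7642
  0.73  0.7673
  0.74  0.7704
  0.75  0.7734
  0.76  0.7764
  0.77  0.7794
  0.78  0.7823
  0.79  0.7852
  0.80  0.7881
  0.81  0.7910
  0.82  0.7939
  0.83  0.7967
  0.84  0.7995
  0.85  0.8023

T = 0.25;  σ√T = 0.2600
d₁ = [ln(70/60) + (0.018 − 0.024 + ½·0.52²)·0.25] / (σ√T) = (0.1542 + 0.0323) / 0.2600 = 0.7171 which rounds to 0.72
N(d₁) = N(0.72) = 0.7642
Δ_put = exp(−qT)·(N(d₁) − 1) = 0.9940·(0.7642 − 1) = -0.2344

-0.2344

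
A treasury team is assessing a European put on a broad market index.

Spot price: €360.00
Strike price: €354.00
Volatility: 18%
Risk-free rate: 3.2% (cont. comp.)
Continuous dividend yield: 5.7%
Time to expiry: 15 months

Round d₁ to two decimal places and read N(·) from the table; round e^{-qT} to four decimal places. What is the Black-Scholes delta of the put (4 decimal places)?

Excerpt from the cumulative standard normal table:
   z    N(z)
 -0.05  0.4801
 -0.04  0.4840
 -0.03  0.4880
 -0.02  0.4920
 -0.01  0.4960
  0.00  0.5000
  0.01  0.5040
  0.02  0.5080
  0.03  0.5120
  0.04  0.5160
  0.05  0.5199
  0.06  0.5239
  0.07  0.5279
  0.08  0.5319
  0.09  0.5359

-0.4544

σ√T = 0.18 × 1.1180 = 0.2012
d₁ = [ln(360/354) + (0.032 − 0.057 + ½·0.18²)·1.25] / (σ√T) = (0.0168 − 0.0110) / 0.2012 = 0.0289 ⇒ 0.03
N(d₁) = N(0.03) = 0.5120
Δ_put = e^(−qT)·(N(d₁) − 1) = 0.9312·(0.5120 − 1) = -0.4544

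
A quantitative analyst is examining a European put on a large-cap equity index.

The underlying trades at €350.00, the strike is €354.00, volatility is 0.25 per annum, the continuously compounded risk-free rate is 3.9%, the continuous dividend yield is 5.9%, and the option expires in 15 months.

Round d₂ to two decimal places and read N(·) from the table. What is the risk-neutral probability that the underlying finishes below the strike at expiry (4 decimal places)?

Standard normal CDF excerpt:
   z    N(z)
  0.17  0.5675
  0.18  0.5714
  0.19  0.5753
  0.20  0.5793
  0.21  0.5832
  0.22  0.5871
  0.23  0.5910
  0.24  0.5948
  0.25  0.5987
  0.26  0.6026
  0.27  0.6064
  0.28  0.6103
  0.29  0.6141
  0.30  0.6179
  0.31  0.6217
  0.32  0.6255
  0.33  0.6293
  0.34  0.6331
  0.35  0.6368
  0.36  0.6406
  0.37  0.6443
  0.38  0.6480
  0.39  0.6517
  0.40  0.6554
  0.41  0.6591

0.6064

T = 1.25;  σ√T = 0.2795
d₁ = [ln(350/354) + (0.039 − 0.059 + 0.25²/2)·1.25] / 0.2795 = [-0.0114 + 0.0141] / 0.2795 = 0.0097 which rounds to 0.01
d₂ = d₁ − σ√T = 0.0097 − 0.2795 = -0.2699 which rounds to -0.27
Pr(exercise) under Q = N(−d₂) = N(0.27) = 0.6064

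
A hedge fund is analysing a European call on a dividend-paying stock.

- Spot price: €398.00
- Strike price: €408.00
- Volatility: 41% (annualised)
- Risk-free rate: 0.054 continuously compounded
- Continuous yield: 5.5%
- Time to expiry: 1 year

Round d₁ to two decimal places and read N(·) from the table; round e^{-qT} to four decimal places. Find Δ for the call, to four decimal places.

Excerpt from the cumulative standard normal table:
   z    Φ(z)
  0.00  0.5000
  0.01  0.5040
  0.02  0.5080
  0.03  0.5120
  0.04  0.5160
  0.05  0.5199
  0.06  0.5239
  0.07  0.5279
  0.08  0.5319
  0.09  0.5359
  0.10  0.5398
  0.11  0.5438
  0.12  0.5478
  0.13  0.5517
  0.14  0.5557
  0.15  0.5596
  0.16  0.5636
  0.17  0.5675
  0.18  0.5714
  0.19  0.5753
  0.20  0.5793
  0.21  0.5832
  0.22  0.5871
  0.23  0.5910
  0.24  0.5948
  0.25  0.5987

0.5260

σ√T = 0.41·√1 = 0.4100
ln(S/K) + (r − q + σ²/2)T = ln(398/408) + (0.054 − 0.055 + 0.41²/2)·1 = -0.0248 + 0.0830 = 0.0582
d₁ = 0.0582 / 0.4100 = 0.1420 ⇒ 0.14
N(d₁) = N(0.14) = 0.5557
Δ_call = e^(−qT)·N(d₁) = 0.9465·0.5557 = 0.5260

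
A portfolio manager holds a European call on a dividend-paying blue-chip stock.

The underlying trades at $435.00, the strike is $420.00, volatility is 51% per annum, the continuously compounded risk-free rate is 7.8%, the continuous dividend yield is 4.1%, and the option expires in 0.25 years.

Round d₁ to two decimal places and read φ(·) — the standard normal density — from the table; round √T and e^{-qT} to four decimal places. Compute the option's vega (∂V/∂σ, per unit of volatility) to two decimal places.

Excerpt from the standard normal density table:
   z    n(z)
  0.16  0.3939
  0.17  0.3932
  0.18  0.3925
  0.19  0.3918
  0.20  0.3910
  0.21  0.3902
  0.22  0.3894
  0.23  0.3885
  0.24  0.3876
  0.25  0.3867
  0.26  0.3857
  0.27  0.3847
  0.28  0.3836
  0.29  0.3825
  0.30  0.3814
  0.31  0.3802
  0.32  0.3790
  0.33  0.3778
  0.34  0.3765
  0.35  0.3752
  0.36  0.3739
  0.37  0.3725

σ√T = 0.51 × 0.5000 = 0.2550
ln(S/K) + (r − q + σ²/2)T = ln(435/420) + (0.078 − 0.041 + 0.51²/2)·0.25 = 0.0351 + 0.0418 = 0.0769
d₁ = 0.0769 / 0.2550 = 0.3014 ≈ 0.30
√T = √0.25 = 0.5000
φ(d₁) = φ(0.30) = 0.3814
e^(−qT) = e^(−0.041·0.25) = 0.9898
vega = S·e^(−qT)·φ(d₁)·√T = 435·0.9898·0.3814·0.5000 = 82.1084
(Vega is the same for a European call and put with the same parameters.)

82.11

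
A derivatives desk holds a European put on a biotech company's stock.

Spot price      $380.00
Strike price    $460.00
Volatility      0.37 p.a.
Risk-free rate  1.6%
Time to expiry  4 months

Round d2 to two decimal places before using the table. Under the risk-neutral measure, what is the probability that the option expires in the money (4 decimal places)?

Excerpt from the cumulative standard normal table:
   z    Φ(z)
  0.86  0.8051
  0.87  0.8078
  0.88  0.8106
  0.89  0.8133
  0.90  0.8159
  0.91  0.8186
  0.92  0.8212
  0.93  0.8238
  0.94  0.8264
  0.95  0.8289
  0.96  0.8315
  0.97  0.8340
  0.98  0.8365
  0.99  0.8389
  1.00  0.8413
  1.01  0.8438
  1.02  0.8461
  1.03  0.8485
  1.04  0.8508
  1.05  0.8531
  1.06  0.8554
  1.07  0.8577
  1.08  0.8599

0.8365

T = 0.3333;  σ√T = 0.2136
d₁ = [ln(380/460) + (0.016 + 0.37²/2)·0.3333] / 0.2136 = [-0.1911 + 0.0281] / 0.2136 = -0.7626 ≈ -0.76
d₂ = d₁ − σ√T = -0.7626 − 0.2136 = -0.9762 ≈ -0.98
Risk-neutral Pr[S_T < K] = N(−d₂) = N(0.98) = 0.8365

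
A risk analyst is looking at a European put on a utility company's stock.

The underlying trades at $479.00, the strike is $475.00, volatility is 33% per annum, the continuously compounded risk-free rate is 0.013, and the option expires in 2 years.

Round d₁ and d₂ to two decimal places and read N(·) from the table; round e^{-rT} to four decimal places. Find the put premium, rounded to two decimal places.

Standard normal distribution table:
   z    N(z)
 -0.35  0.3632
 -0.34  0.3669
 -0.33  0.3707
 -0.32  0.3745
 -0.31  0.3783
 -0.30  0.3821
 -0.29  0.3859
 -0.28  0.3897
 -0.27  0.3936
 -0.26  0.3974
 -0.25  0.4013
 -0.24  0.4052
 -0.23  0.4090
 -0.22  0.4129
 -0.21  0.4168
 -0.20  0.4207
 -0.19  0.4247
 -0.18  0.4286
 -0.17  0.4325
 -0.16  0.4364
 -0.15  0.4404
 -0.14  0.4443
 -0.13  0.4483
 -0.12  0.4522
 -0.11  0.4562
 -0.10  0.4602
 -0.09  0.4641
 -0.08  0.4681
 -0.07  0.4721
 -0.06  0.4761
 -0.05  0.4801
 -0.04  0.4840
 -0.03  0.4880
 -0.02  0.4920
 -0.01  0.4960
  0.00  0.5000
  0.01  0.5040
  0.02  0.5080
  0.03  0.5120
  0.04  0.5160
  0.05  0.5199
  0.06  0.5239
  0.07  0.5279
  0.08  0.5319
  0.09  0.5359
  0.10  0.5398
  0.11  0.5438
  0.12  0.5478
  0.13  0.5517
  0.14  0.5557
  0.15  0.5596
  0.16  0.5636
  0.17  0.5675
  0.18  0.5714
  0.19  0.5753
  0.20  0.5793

$79.62

σ√T = 0.33 × 1.4142 = 0.4667
d₁ = [ln(479/475) + (0.013 + ½·0.33²)·2] / (σ√T) = (0.0084 + 0.1349) / 0.4667 = 0.3070 which rounds to 0.31
d₂ = 0.3070 − 0.4667 = -0.1597 which rounds to -0.16
exp(−rT) = exp(−0.013·2) = 0.9743
N(−d₂) = N(0.16) = 0.5636;  N(−d₁) = N(-0.31) = 0.3783
P = 475·0.9743·0.5636 − 479·0.3783 = 260.8299 − 181.2057 = 79.6242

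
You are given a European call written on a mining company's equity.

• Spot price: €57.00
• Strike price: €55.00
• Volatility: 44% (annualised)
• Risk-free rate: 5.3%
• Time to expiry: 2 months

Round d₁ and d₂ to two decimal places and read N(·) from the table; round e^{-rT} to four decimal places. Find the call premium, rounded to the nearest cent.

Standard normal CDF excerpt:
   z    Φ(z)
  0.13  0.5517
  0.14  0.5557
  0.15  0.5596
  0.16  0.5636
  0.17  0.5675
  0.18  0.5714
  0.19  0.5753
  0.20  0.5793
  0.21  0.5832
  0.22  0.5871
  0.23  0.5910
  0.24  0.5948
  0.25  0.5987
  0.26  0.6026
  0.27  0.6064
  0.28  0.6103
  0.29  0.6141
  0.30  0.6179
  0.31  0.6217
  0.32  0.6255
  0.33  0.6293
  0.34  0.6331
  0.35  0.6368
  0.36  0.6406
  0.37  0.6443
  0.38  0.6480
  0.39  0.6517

€5.36

T = 0.1667;  σ√T = 0.1796
d₁ = [ln(57/55) + (0.053 + 0.44²/2)·0.1667] / 0.1796 = [0.0357 + 0.0250] / 0.1796 = 0.3378 ≈ 0.34
d₂ = d₁ − σ√T = 0.3378 − 0.1796 = 0.1582 ≈ 0.16
e^(−rT) = e^(−0.053·0.1667) = 0.9912
N(d₁) = N(0.34) = 0.6331;  N(d₂) = N(0.16) = 0.5636
C = 57·0.6331 − 55·0.9912·0.5636 = 36.0867 − 30.7252 = 5.3615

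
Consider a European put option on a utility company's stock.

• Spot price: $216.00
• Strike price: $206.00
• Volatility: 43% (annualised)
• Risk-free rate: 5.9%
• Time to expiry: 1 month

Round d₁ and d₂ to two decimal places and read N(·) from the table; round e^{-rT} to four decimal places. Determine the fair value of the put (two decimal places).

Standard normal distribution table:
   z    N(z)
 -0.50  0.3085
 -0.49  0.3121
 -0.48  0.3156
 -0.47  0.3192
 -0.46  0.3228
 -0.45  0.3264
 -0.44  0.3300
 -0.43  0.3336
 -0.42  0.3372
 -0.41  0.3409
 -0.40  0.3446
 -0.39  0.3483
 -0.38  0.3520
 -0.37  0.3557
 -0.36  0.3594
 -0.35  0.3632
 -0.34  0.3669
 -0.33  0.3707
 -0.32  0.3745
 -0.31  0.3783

$5.50

T = 0.08333;  σ√T = 0.1241
d₁ = [ln(216/206) + (0.059 + 0.43²/2)·0.08333] / 0.1241 = [0.0474 + 0.0126] / 0.1241 = 0.4835 ≈ 0.48
d₂ = d₁ − σ√T = 0.4835 − 0.1241 = 0.3594 ≈ 0.36
exp(−rT) = exp(−0.059·0.08333) = 0.9951
P = 206·0.9951·N(-0.36) − 216·N(-0.48) = 206·0.9951·0.3594 − 216·0.3156 = 73.6736 − 68.1696 = 5.5040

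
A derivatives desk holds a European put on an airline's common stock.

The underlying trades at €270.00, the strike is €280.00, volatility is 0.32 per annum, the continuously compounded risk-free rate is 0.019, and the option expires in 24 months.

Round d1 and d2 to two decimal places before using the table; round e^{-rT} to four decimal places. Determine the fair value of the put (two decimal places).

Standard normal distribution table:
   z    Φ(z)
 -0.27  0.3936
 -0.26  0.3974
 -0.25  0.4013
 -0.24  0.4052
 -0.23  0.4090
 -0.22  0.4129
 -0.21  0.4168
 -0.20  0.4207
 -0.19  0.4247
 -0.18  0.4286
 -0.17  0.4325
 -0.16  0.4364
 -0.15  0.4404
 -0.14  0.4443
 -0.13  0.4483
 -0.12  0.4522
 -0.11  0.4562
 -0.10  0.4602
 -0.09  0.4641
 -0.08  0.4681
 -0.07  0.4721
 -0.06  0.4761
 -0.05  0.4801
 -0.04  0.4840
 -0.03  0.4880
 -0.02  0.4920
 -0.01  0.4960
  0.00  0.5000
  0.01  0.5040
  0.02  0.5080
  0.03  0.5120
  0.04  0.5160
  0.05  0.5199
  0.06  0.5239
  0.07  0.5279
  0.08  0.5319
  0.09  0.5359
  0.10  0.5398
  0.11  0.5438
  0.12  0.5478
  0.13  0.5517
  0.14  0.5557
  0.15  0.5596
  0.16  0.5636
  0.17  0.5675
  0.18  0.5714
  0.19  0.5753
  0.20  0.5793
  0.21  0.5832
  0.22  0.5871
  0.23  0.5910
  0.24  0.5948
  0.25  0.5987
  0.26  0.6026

σ√T = 0.32 × 1.4142 = 0.4525
d₁ = [ln(270/280) + (0.019 + ½·0.32²)·2] / (σ√T) = (-0.0364 + 0.1404) / 0.4525 = 0.2299 ≈ 0.23
d₂ = 0.2299 − 0.4525 = -0.2227 ≈ -0.22
e^(−rT) = e^(−0.019·2) = 0.9627
P = 280·0.9627·N(0.22) − 270·N(-0.23) = 280·0.9627·0.5871 − 270·0.4090 = 158.2563 − 110.4300 = 47.8263

€47.83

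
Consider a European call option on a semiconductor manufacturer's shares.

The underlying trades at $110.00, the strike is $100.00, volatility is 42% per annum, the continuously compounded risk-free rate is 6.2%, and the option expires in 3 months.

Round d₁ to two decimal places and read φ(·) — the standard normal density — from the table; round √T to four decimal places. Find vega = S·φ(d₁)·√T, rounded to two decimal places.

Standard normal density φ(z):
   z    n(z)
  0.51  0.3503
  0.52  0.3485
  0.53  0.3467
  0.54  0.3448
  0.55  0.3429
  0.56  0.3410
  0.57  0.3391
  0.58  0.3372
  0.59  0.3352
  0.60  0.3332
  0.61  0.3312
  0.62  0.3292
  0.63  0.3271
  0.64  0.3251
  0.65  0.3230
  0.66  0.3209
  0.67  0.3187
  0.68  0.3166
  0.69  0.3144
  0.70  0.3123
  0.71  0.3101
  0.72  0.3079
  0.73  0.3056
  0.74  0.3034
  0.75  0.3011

σ√T = 0.42 × 0.5000 = 0.2100
d₁ = [ln(110/100) + (0.062 + ½·0.42²)·0.25] / (σ√T) = (0.0953 + 0.0376) / 0.2100 = 0.6327 ≈ 0.63
√T = √0.25 = 0.5000
φ(d₁) = φ(0.63) = 0.3271
vega = S·φ(d₁)·√T = 110·0.3271·0.5000 = 17.9905

17.99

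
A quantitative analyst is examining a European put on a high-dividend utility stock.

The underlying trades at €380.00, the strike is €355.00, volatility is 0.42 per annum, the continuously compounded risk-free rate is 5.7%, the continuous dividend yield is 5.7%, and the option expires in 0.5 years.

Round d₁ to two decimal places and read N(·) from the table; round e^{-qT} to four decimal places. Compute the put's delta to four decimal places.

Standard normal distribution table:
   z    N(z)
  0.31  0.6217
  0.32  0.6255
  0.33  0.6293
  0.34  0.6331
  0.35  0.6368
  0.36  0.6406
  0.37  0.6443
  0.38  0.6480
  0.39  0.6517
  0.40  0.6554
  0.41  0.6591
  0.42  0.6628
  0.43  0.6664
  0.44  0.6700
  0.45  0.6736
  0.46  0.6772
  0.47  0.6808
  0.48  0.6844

T = 0.5;  σ√T = 0.2970
d₁ = [ln(380/355) + (0.057 − 0.057 + 0.42²/2)·0.5] / 0.2970 = [0.0681 + 0.0441] / 0.2970 = 0.3776 ≈ 0.38
N(d₁) = N(0.38) = 0.6480
Δ_put = exp(−qT)·(N(d₁) − 1) = 0.9719·(0.6480 − 1) = -0.3421

-0.3421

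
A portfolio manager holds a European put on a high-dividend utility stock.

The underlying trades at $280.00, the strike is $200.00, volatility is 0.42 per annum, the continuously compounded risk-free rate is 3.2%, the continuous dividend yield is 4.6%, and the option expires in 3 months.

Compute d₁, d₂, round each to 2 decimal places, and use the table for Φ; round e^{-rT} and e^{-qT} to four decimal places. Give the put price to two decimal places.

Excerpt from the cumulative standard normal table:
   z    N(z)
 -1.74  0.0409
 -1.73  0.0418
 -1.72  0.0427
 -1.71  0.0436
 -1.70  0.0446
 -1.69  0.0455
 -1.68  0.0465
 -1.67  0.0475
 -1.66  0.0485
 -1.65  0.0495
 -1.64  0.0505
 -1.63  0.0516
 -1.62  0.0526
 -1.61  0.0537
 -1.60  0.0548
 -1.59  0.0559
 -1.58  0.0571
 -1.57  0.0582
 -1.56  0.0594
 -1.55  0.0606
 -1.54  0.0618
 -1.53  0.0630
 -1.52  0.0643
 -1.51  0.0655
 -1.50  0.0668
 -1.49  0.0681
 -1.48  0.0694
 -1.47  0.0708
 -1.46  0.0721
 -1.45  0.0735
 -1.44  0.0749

T = 0.25;  σ√T = 0.2100
d₁ = [ln(280/200) + (0.032 − 0.046 + 0.42²/2)·0.25] / 0.2100 = [0.3365 + 0.0185] / 0.2100 = 1.6906 ⇒ 1.69
d₂ = d₁ − σ√T = 1.6906 − 0.2100 = 1.4806 ⇒ 1.48
exp(−qT) = exp(−0.046·0.25) = 0.9886;  exp(−rT) = exp(−0.032·0.25) = 0.9920
N(−d₂) = N(-1.48) = 0.0694;  N(−d₁) = N(-1.69) = 0.0455
P = 200·0.9920·0.0694 − 280·0.9886·0.0455 = 13.7690 − 12.5948 = 1.1742

$1.17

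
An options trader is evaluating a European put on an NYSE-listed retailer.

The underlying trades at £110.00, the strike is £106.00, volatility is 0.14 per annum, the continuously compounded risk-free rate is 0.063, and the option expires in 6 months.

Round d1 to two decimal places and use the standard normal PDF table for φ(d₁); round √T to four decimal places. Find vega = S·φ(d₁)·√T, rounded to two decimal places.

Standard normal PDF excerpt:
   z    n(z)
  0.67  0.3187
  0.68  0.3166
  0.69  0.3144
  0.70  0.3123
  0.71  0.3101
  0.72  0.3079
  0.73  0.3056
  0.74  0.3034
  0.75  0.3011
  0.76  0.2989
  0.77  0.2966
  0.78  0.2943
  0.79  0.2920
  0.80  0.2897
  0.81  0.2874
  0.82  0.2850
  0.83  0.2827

σ√T = 0.14·√0.5 = 0.0990
d₁ = [ln(110/106) + (0.063 + 0.14²/2)·0.5] / 0.0990 = [0.0370 + 0.0364] / 0.0990 = 0.7419 ⇒ 0.74
√T = √0.5 = 0.7071
φ(d₁) = φ(0.74) = 0.3034
vega = S·φ(d₁)·√T = 110·0.3034·0.7071 = 23.5988
(Call and put vega coincide under Black-Scholes.)

23.60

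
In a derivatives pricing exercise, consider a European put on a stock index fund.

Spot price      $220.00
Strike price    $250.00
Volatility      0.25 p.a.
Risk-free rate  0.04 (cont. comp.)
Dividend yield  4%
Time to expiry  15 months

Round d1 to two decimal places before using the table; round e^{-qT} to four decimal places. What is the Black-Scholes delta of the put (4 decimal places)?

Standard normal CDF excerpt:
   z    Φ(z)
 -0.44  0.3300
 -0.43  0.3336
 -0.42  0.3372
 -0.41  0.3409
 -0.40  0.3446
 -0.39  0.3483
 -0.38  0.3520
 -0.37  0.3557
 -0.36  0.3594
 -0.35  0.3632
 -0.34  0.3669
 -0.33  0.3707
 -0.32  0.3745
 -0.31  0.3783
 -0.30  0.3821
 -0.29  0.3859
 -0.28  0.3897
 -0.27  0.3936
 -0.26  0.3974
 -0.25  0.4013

σ√T = 0.25 × 1.1180 = 0.2795
d₁ = [ln(220/250) + (0.04 − 0.04 + ½·0.25²)·1.25] / (σ√T) = (-0.1278 + 0.0391) / 0.2795 = -0.3176 → -0.32
N(d₁) = N(-0.32) = 0.3745
Δ_put = e^(−qT)·(N(d₁) − 1) = 0.9512·(0.3745 − 1) = -0.5950

-0.5950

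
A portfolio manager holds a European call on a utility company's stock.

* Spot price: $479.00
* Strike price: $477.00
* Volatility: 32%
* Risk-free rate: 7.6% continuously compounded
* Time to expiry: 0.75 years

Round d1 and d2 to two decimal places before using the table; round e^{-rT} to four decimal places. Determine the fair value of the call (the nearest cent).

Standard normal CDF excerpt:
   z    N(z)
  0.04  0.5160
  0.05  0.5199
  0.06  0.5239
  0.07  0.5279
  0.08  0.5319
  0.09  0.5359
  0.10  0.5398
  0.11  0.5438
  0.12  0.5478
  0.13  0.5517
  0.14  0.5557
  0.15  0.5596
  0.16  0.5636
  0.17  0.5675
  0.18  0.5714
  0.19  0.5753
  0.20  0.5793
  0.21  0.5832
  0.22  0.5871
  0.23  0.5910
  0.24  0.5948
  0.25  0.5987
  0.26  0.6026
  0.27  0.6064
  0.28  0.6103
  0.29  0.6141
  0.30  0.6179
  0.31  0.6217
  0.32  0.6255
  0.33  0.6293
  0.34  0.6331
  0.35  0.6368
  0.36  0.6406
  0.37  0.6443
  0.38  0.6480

T = 0.75;  σ√T = 0.2771
ln(S/K) + (r + σ²/2)T = ln(479/477) + (0.076 + 0.32²/2)·0.75 = 0.0042 + 0.0954 = 0.0996
d₁ = 0.0996 / 0.2771 = 0.3593 ⇒ 0.36
d₂ = d₁ − σ√T = 0.3593 − 0.2771 = 0.0822 ⇒ 0.08
e^(−rT) = e^(−0.076·0.75) = 0.9446
C = 479·N(0.36) − 477·0.9446·N(0.08) = 479·0.6406 − 477·0.9446·0.5319 = 306.8474 − 239.6604 = 67.1870

$67.19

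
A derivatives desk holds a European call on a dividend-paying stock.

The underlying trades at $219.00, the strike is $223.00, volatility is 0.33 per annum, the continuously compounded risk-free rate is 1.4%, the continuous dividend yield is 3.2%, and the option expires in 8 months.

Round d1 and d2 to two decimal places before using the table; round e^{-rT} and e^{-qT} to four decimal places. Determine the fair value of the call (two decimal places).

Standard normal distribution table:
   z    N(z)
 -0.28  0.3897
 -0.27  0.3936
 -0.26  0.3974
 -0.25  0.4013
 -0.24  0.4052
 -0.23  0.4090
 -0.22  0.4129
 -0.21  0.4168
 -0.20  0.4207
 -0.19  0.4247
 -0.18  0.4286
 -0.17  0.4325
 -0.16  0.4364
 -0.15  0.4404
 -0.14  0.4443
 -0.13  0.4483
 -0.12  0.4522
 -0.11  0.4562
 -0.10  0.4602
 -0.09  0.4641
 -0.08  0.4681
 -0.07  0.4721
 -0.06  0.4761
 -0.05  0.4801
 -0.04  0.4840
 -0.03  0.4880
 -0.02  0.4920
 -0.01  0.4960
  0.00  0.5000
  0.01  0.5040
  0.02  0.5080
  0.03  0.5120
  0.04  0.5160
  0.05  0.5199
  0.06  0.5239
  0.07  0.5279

$20.25

σ√T = 0.33 × 0.8165 = 0.2694
d₁ = [ln(219/223) + (0.014 − 0.032 + 0.33²/2)·0.6667] / 0.2694 = [-0.0181 + 0.0243] / 0.2694 = 0.0230 ≈ 0.02
d₂ = d₁ − σ√T = 0.0230 − 0.2694 = -0.2464 ≈ -0.25
e^(−qT) = e^(−0.032·0.6667) = 0.9789;  e^(−rT) = e^(−0.014·0.6667) = 0.9907
N(d₁) = N(0.02) = 0.5080;  N(d₂) = N(-0.25) = 0.4013
C = 219·0.9789·0.5080 − 223·0.9907·0.4013 = 108.9046 − 88.6576 = 20.2469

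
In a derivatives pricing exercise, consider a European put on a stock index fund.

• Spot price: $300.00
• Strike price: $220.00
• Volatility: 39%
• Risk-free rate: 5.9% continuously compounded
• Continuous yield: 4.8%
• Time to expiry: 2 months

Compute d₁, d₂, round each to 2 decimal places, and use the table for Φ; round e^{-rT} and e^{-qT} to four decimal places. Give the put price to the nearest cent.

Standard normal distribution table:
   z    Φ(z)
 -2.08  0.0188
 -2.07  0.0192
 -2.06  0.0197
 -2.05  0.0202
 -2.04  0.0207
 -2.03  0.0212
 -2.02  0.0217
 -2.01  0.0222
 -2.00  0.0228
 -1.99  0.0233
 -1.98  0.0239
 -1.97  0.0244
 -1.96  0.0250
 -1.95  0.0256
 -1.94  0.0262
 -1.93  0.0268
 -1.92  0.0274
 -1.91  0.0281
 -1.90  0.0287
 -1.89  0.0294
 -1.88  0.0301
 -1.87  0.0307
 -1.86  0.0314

T = 0.1667;  σ√T = 0.1592
d₁ = [ln(300/220) + (0.059 − 0.048 + 0.39²/2)·0.1667] / 0.1592 = [0.3102 + 0.0145] / 0.1592 = 2.0391 ⇒ 2.04
d₂ = d₁ − σ√T = 2.0391 − 0.1592 = 1.8799 ⇒ 1.88
exp(−qT) = exp(−0.048·0.1667) = 0.9920;  exp(−rT) = exp(−0.059·0.1667) = 0.9902
P = 220·0.9902·N(-1.88) − 300·0.9920·N(-2.04) = 220·0.9902·0.0301 − 300·0.9920·0.0207 = 6.5571 − 6.1603 = 0.3968

$0.40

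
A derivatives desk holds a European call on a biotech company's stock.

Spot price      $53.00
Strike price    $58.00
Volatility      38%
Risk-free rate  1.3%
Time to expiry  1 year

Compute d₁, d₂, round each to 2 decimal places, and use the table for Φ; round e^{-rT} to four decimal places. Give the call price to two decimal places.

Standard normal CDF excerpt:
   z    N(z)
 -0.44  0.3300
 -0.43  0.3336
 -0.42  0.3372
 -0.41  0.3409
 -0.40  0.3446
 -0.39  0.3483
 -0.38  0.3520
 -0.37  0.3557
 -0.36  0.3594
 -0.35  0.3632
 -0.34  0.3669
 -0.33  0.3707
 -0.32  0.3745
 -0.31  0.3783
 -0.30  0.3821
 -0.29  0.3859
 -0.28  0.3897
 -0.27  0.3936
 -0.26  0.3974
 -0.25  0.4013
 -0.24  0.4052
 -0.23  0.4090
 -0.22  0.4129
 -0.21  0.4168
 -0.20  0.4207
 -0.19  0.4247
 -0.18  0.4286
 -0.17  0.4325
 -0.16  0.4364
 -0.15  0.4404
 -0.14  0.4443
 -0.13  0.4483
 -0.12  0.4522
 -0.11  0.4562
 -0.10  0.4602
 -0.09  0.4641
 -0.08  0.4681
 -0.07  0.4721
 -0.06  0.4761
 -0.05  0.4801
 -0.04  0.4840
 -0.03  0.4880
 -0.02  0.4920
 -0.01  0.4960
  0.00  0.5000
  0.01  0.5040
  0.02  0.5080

σ√T = 0.38 × 1.0000 = 0.3800
ln(S/K) + (r + σ²/2)T = ln(53/58) + (0.013 + 0.38²/2)·1 = -0.0902 + 0.0852 = -0.0050
d₁ = -0.0050 / 0.3800 = -0.0130 → -0.01
d₂ = d₁ − σ√T = -0.0130 − 0.3800 = -0.3930 → -0.39
e^(−rT) = e^(−0.013·1) = 0.9871
N(d₁) = N(-0.01) = 0.4960;  N(d₂) = N(-0.39) = 0.3483
C = 53·0.4960 − 58·0.9871·0.3483 = 26.2880 − 19.9408 = 6.3472

$6.35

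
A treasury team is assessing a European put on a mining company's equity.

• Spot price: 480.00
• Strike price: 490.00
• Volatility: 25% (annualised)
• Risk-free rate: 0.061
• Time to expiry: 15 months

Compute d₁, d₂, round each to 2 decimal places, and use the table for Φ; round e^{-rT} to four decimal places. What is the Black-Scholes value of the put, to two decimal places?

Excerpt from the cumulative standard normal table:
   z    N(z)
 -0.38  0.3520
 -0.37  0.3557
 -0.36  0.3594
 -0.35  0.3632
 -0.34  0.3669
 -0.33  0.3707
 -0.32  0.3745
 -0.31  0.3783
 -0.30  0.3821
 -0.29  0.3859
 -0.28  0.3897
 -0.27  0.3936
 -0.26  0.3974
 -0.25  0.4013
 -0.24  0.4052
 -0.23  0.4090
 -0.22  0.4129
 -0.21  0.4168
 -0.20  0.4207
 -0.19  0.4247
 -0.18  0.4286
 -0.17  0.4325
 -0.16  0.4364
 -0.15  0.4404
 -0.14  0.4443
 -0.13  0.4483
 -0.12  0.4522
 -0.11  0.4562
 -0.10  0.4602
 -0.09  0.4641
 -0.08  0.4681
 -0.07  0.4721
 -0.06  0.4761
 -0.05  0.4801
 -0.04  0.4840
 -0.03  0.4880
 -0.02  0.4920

σ√T = 0.25·√1.25 = 0.2795
d₁ = [ln(480/490) + (0.061 + 0.25²/2)·1.25] / 0.2795 = [-0.0206 + 0.1153] / 0.2795 = 0.3388 → 0.34
d₂ = d₁ − σ√T = 0.3388 − 0.2795 = 0.0593 → 0.06
e^(−rT) = e^(−0.061·1.25) = 0.9266
P = 490·0.9266·N(-0.06) − 480·N(-0.34) = 490·0.9266·0.4761 − 480·0.3669 = 216.1656 − 176.1120 = 40.0536

40.05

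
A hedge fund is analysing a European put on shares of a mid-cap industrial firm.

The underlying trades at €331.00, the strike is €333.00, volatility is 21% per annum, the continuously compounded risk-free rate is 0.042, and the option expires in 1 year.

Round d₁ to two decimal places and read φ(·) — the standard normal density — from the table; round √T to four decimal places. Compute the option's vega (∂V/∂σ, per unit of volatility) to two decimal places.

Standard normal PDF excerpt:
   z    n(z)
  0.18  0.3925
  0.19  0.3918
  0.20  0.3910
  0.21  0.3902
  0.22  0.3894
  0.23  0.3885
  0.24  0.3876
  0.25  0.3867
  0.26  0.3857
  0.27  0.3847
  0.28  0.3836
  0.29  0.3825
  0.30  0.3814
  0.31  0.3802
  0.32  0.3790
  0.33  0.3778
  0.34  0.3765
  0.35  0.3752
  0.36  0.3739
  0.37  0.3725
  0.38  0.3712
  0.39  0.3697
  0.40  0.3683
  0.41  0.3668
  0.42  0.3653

σ√T = 0.21 × 1.0000 = 0.2100
d₁ = [ln(331/333) + (0.042 + ½·0.21²)·1] / (σ√T) = (-0.0060 + 0.0640) / 0.2100 = 0.2763 ⇒ 0.28
√T = √1 = 1.0000
φ(d₁) = φ(0.28) = 0.3836
vega = S·φ(d₁)·√T = 331·0.3836·1.0000 = 126.9716

126.97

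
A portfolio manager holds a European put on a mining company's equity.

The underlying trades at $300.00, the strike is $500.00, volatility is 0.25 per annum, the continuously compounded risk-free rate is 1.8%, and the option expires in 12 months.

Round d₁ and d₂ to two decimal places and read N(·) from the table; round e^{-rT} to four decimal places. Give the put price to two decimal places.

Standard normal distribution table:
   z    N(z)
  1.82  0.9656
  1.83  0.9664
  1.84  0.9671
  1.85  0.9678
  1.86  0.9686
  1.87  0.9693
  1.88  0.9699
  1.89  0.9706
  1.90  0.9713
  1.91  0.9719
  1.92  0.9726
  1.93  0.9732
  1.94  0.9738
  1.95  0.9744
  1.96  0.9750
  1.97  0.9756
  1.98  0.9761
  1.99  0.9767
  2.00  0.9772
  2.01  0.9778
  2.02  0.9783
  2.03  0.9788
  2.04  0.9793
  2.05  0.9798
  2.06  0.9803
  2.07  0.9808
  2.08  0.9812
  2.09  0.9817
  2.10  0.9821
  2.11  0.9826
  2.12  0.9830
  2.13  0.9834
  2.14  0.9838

σ√T = 0.25·√1 = 0.2500
d₁ = [ln(300/500) + (0.018 + 0.25²/2)·1] / 0.2500 = [-0.5108 + 0.0493] / 0.2500 = -1.8463 which rounds to -1.85
d₂ = d₁ − σ√T = -1.8463 − 0.2500 = -2.0963 which rounds to -2.10
e^(−rT) = e^(−0.018·1) = 0.9822
N(−d₂) = N(2.10) = 0.9821;  N(−d₁) = N(1.85) = 0.9678
P = 500·0.9822·0.9821 − 300·0.9678 = 482.3093 − 290.3400 = 191.9693

$191.97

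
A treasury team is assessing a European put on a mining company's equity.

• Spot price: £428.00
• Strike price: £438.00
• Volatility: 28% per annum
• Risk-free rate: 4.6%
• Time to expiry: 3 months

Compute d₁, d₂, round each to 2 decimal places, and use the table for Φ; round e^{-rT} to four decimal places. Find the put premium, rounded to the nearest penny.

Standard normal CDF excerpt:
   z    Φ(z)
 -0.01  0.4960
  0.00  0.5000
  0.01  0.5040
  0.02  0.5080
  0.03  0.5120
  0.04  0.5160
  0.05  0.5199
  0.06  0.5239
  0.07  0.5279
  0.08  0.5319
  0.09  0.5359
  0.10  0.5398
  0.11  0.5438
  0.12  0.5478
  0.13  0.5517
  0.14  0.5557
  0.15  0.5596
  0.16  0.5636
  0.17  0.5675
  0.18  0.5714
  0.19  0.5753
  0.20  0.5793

£26.60

σ√T = 0.28 × 0.5000 = 0.1400
d₁ = [ln(428/438) + (0.046 + ½·0.28²)·0.25] / (σ√T) = (-0.0231 + 0.0213) / 0.1400 = -0.0128 ≈ -0.01
d₂ = -0.0128 − 0.1400 = -0.1528 ≈ -0.15
e^(−rT) = e^(−0.046·0.25) = 0.9886
N(−d₂) = N(0.15) = 0.5596;  N(−d₁) = N(0.01) = 0.5040
P = 438·0.9886·0.5596 − 428·0.5040 = 242.3106 − 215.7120 = 26.5986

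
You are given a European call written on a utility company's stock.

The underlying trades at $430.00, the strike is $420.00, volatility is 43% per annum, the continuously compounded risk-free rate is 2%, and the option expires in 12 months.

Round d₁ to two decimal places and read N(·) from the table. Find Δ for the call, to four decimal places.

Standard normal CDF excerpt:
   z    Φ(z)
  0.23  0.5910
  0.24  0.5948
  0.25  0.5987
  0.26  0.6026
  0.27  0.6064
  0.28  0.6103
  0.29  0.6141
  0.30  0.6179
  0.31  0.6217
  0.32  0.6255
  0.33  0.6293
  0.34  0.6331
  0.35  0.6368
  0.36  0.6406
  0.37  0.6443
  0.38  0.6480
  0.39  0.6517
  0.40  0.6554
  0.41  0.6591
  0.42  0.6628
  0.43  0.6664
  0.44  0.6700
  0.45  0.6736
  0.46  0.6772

σ√T = 0.43 × 1.0000 = 0.4300
d₁ = [ln(430/420) + (0.02 + ½·0.43²)·1] / (σ√T) = (0.0235 + 0.1124) / 0.4300 = 0.3162 which rounds to 0.32
N(d₁) = N(0.32) = 0.6255
Δ_call = N(d₁) = 0.6255

0.6255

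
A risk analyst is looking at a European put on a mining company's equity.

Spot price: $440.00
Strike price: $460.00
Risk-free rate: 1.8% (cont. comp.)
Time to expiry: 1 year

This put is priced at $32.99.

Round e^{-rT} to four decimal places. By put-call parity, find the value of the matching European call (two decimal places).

$21.18

e^(−rT) = e^(−0.018·1) = 0.9822
Put-call parity: C − P = S − K·e^(−rT) = 440 − 460·0.9822 = 440 − 451.8120 = -11.8120
C = P + (C − P) = 32.99 + (-11.8120) = 21.1780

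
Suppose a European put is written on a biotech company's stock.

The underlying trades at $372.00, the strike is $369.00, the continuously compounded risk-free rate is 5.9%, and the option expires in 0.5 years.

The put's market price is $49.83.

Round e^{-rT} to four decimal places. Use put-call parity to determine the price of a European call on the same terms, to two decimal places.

$63.57

e^(−rT) = e^(−0.059·0.5) = 0.9709
Put-call parity: C − P = S − K·e^(−rT) = 372 − 369·0.9709 = 372 − 358.2621 = 13.7379
C = P + (C − P) = 49.83 + (13.7379) = 63.5679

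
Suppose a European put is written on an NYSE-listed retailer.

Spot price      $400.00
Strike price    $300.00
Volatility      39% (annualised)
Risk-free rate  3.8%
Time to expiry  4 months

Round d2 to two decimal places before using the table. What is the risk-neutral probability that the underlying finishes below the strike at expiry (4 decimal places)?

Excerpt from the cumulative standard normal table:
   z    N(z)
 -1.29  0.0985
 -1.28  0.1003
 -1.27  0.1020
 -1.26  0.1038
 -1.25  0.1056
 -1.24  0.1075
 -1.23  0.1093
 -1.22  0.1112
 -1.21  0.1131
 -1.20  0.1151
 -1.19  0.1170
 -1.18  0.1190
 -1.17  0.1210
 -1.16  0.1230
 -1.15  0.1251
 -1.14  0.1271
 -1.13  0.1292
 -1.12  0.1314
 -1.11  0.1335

σ√T = 0.39·√0.3333 = 0.2252
d₁ = [ln(400/300) + (0.038 + ½·0.39²)·0.3333] / (σ√T) = (0.2877 + 0.0380) / 0.2252 = 1.4465 ≈ 1.45
d₂ = 1.4465 − 0.2252 = 1.2213 ≈ 1.22
Pr(exercise) under Q = N(−d₂) = N(-1.22) = 0.1112

0.1112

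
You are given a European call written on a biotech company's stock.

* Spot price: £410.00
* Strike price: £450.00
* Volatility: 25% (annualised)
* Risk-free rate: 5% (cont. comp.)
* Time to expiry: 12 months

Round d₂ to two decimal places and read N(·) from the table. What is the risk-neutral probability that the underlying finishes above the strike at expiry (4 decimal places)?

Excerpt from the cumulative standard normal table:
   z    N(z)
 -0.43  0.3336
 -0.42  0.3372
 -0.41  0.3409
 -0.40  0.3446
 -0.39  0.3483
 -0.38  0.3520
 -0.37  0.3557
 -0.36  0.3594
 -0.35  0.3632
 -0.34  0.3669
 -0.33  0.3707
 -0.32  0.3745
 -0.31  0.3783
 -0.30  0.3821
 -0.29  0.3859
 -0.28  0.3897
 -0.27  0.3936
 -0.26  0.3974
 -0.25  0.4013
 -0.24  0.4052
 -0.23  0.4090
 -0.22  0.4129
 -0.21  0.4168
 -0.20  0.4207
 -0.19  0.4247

T = 1;  σ√T = 0.2500
d₁ = [ln(410/450) + (0.05 + 0.25²/2)·1] / 0.2500 = [-0.0931 + 0.0813] / 0.2500 = -0.0474 ≈ -0.05
d₂ = d₁ − σ√T = -0.0474 − 0.2500 = -0.2974 ≈ -0.30
Pr(exercise) under Q = N(d₂) = 0.3821

0.3821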